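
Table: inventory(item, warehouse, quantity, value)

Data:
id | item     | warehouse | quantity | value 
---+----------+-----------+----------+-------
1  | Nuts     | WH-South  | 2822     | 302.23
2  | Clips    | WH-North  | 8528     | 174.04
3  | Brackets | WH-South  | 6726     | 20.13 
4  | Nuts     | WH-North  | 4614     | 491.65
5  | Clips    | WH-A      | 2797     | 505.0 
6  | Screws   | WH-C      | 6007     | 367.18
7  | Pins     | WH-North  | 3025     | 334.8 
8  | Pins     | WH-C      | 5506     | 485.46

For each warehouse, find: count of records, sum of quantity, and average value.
SELECT warehouse,
       COUNT(*) as cnt,
       SUM(quantity) as total_quantity,
       AVG(value) as avg_value
FROM inventory
GROUP BY warehouse

Result:
  WH-A: 1 records, 2797 total quantity, 505.00 avg value
  WH-C: 2 records, 11513 total quantity, 426.32 avg value
  WH-North: 3 records, 16167 total quantity, 333.50 avg value
  WH-South: 2 records, 9548 total quantity, 161.18 avg value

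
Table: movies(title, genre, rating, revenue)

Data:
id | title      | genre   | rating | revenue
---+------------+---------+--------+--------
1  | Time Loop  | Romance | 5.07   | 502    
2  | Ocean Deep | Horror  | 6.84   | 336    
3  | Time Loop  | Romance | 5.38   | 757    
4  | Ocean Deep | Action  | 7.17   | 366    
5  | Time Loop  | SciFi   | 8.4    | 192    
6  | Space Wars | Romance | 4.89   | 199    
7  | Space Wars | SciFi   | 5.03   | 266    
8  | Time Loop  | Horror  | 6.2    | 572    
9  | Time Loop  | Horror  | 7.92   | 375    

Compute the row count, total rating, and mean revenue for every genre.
SELECT genre,
       COUNT(*) as cnt,
       SUM(rating) as total_rating,
       AVG(revenue) as avg_revenue
FROM movies
GROUP BY genre

Result:
  Action: 1 records, 7.17 total rating, 366.00 avg revenue
  Horror: 3 records, 20.96 total rating, 427.67 avg revenue
  Romance: 3 records, 15.34 total rating, 486.00 avg revenue
  SciFi: 2 records, 13.43 total rating, 229.00 avg revenue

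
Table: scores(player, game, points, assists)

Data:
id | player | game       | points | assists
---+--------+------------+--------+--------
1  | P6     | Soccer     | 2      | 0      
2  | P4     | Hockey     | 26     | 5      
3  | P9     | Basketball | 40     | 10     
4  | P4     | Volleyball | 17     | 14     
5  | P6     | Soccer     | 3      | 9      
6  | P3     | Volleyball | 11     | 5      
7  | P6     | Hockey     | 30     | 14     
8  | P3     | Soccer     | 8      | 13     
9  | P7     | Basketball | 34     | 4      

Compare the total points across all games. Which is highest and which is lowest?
SELECT game, SUM(points)
FROM scores
GROUP BY game
ORDER BY SUM(points)

All groups:
  Soccer: 13
  Volleyball: 28
  Hockey: 56
  Basketball: 74

Highest: Basketball (74)
Lowest: Soccer (13)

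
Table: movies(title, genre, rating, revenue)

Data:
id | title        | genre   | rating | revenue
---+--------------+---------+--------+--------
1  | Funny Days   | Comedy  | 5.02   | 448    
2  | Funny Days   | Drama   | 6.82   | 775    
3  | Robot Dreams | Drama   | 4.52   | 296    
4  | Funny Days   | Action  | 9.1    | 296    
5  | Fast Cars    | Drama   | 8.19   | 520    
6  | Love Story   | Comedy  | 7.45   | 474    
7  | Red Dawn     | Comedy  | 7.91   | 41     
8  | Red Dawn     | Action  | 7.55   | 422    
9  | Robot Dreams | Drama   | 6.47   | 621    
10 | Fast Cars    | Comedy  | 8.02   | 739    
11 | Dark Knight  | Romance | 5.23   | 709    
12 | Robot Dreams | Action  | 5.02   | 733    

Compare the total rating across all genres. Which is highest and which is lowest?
SELECT genre, SUM(rating)
FROM movies
GROUP BY genre
ORDER BY SUM(rating)

All groups:
  Romance: 5.23
  Action: 21.67
  Drama: 26.00
  Comedy: 28.40

Highest: Comedy (28.40)
Lowest: Romance (5.23)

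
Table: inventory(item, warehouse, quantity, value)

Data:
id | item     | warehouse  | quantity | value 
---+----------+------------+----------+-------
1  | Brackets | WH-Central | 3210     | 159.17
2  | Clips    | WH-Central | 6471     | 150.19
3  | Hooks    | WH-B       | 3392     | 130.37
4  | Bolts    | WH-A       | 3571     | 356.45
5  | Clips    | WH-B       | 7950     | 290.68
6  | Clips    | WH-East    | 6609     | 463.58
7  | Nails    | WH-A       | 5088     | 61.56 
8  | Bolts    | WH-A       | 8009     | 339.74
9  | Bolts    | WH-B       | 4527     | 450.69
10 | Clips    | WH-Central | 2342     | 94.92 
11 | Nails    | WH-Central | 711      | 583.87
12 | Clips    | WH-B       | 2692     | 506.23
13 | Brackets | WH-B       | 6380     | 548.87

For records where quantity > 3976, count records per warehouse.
SELECT warehouse, COUNT(*)
FROM inventory
WHERE quantity > 3976
GROUP BY warehouse

Note: WHERE filters rows before grouping.

Result:
  WH-A: 2
  WH-B: 3
  WH-Central: 1
  WH-East: 1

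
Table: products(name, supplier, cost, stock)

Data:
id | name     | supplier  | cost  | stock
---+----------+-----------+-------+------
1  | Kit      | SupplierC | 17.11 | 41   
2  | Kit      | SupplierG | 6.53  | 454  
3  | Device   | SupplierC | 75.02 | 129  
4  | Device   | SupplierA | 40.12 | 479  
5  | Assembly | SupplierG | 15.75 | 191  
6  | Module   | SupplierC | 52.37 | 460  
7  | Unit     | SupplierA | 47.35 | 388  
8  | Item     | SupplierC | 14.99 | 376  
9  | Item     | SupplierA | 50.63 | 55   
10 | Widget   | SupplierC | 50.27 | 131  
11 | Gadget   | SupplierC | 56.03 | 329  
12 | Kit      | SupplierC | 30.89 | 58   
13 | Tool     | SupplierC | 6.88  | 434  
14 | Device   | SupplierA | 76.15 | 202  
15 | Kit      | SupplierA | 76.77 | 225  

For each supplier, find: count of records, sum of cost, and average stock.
SELECT supplier,
       COUNT(*) as cnt,
       SUM(cost) as total_cost,
       AVG(stock) as avg_stock
FROM products
GROUP BY supplier

Result:
  SupplierA: 5 records, 291.02 total cost, 269.80 avg stock
  SupplierC: 8 records, 303.56 total cost, 244.75 avg stock
  SupplierG: 2 records, 22.28 total cost, 322.50 avg stock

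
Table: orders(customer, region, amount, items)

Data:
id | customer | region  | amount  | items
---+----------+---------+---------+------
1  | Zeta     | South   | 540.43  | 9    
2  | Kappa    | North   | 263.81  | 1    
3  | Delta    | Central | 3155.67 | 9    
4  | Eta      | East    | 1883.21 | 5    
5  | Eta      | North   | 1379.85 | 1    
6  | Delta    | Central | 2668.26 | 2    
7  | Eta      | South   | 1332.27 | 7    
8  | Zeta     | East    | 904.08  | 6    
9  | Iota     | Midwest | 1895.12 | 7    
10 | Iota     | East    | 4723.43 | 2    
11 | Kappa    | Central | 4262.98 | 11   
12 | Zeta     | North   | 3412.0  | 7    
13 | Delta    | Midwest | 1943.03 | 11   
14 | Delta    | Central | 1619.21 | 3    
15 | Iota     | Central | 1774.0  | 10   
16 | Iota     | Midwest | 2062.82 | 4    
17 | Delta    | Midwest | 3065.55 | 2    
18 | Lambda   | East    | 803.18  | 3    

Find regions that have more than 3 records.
SELECT region, COUNT(*) as cnt
FROM orders
GROUP BY region
HAVING COUNT(*) > 3

Result:
  Central: 5
  East: 4
  Midwest: 4

Note: HAVING filters groups after aggregation, WHERE filters rows before.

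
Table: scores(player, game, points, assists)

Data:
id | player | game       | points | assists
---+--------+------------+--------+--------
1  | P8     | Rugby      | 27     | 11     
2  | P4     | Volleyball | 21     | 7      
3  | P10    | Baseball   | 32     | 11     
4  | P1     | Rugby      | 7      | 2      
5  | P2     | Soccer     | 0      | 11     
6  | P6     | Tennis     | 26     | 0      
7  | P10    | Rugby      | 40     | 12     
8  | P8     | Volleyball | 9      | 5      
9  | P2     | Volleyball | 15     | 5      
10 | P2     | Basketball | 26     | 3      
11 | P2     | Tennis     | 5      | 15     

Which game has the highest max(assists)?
SELECT game, MAX(assists) as val
FROM scores
GROUP BY game
ORDER BY val DESC
LIMIT 1

Result: Tennis with max(assists) = 15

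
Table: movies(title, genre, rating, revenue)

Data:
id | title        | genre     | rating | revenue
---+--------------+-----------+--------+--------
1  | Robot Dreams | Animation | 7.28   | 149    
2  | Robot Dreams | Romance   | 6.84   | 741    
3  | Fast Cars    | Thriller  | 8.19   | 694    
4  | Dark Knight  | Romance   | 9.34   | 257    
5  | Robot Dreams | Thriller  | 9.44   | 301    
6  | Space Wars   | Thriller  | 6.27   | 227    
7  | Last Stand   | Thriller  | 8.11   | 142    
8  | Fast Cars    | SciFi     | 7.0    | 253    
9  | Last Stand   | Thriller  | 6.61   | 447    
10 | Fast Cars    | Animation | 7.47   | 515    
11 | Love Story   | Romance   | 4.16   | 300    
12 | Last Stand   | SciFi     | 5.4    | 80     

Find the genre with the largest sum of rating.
SELECT genre, SUM(rating) as val
FROM movies
GROUP BY genre
ORDER BY val DESC
LIMIT 1

Result: Thriller with sum(rating) = 38.62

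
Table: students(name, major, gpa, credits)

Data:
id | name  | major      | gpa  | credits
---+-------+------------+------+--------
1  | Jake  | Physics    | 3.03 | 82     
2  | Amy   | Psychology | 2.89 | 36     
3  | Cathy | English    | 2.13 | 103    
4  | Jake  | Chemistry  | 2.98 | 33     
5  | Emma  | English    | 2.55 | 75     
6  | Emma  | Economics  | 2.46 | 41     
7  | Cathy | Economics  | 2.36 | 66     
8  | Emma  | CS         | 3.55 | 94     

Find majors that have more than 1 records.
SELECT major, COUNT(*) as cnt
FROM students
GROUP BY major
HAVING COUNT(*) > 1

Result:
  Economics: 2
  English: 2

Note: HAVING filters groups after aggregation, WHERE filters rows before.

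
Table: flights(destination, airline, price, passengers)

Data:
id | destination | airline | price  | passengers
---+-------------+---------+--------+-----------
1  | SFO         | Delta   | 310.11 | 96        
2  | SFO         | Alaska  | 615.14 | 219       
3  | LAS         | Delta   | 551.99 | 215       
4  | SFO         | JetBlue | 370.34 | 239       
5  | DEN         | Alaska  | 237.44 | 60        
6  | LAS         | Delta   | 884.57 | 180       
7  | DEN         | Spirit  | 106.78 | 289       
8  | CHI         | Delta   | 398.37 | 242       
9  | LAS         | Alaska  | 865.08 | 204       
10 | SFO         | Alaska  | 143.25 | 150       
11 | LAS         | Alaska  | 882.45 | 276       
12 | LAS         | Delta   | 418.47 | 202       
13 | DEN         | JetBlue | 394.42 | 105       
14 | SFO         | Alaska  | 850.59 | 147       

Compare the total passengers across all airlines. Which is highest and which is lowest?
SELECT airline, SUM(passengers)
FROM flights
GROUP BY airline
ORDER BY SUM(passengers)

All groups:
  Spirit: 289
  JetBlue: 344
  Delta: 935
  Alaska: 1056

Highest: Alaska (1056)
Lowest: Spirit (289)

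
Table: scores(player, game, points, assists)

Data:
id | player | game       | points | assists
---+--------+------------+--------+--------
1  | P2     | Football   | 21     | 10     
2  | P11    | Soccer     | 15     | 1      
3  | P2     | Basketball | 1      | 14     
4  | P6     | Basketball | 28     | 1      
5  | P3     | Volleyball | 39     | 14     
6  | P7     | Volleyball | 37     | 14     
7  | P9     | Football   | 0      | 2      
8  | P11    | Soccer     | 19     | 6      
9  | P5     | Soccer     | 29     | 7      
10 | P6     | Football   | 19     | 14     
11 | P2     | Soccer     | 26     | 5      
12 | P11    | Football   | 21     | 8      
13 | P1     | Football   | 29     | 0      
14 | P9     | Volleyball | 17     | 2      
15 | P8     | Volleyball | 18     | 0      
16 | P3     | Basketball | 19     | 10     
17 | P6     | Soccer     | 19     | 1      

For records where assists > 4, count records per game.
SELECT game, COUNT(*)
FROM scores
WHERE assists > 4
GROUP BY game

Note: WHERE filters rows before grouping.

Result:
  Basketball: 2
  Football: 3
  Soccer: 3
  Volleyball: 2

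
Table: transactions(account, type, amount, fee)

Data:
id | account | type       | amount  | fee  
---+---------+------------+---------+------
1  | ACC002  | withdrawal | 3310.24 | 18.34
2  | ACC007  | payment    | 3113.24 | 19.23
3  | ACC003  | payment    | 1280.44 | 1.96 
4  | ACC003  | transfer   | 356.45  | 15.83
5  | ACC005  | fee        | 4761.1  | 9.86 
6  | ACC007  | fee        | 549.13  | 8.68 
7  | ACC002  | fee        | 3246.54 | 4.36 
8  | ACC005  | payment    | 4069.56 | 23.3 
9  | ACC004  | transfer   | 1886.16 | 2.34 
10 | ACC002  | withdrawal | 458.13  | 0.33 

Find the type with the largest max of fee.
SELECT type, MAX(fee) as val
FROM transactions
GROUP BY type
ORDER BY val DESC
LIMIT 1

Result: payment with max(fee) = 23.30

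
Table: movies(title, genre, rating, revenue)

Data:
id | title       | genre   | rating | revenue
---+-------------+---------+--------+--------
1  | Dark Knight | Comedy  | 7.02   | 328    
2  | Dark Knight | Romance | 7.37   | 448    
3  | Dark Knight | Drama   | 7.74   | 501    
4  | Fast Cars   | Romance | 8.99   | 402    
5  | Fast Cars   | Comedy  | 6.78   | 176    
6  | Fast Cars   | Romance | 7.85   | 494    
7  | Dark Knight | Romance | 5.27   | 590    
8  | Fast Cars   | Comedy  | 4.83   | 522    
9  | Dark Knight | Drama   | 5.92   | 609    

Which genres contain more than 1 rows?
SELECT genre, COUNT(*) as cnt
FROM movies
GROUP BY genre
HAVING COUNT(*) > 1

Result:
  Comedy: 3
  Drama: 2
  Romance: 4

Note: HAVING filters groups after aggregation, WHERE filters rows before.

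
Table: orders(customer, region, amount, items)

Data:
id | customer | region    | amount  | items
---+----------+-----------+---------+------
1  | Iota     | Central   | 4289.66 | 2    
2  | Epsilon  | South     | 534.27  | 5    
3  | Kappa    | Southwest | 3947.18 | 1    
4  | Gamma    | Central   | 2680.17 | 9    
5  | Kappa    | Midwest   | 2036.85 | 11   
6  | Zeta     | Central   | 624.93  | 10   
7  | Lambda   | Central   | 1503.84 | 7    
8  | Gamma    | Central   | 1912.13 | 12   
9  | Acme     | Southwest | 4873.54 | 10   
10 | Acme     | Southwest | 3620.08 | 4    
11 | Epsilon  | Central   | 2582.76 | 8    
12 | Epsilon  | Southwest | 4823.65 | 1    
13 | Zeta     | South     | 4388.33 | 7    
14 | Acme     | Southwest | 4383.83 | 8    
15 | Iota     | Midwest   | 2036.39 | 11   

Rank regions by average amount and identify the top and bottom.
SELECT region, AVG(amount)
FROM orders
GROUP BY region
ORDER BY AVG(amount)

All groups:
  Midwest: 2036.62
  Central: 2265.58
  South: 2461.30
  Southwest: 4329.66

Highest: Southwest (4329.66)
Lowest: Midwest (2036.62)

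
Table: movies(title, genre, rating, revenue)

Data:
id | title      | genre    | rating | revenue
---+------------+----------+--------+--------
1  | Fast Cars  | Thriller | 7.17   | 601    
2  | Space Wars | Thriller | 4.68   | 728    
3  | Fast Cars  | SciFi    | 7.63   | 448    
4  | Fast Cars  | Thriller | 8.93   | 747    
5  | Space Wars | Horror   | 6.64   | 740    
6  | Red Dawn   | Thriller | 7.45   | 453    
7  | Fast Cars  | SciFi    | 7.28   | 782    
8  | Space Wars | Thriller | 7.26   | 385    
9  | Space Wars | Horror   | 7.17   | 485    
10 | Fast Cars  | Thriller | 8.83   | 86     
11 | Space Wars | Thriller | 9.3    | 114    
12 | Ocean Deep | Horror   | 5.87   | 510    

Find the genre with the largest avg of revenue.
SELECT genre, AVG(revenue) as val
FROM movies
GROUP BY genre
ORDER BY val DESC
LIMIT 1

Result: SciFi with avg(revenue) = 615.00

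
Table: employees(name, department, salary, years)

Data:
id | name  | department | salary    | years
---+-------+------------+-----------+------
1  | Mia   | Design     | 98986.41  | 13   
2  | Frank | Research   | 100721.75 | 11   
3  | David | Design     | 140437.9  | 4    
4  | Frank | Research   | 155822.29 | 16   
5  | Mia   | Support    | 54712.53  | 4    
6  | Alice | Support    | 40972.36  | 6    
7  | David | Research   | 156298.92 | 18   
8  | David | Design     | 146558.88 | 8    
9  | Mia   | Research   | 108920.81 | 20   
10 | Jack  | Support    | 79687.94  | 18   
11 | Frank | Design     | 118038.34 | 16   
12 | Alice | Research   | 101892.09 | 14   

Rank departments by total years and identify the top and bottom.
SELECT department, SUM(years)
FROM employees
GROUP BY department
ORDER BY SUM(years)

All groups:
  Support: 28
  Design: 41
  Research: 79

Highest: Research (79)
Lowest: Support (28)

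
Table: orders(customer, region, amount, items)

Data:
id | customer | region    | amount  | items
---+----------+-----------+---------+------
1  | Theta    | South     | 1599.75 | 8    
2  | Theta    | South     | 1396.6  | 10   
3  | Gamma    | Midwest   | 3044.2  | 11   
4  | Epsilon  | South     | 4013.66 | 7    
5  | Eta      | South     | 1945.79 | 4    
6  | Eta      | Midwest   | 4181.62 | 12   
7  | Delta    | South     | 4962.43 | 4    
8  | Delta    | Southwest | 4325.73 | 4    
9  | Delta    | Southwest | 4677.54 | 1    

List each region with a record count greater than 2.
SELECT region, COUNT(*) as cnt
FROM orders
GROUP BY region
HAVING COUNT(*) > 2

Result:
  South: 5

Note: HAVING filters groups after aggregation, WHERE filters rows before.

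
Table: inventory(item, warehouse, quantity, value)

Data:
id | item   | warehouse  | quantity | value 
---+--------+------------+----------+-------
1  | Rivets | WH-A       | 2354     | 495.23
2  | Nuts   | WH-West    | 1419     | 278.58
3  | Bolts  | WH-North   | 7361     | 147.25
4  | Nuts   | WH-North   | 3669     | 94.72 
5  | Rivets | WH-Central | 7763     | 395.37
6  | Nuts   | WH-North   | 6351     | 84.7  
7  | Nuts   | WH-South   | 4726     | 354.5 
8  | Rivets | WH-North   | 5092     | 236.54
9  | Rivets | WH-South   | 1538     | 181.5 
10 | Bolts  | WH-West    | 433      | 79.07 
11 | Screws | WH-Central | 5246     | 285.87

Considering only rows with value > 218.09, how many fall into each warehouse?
SELECT warehouse, COUNT(*)
FROM inventory
WHERE value > 218.09
GROUP BY warehouse

Note: WHERE filters rows before grouping.

Result:
  WH-A: 1
  WH-Central: 2
  WH-North: 1
  WH-South: 1
  WH-West: 1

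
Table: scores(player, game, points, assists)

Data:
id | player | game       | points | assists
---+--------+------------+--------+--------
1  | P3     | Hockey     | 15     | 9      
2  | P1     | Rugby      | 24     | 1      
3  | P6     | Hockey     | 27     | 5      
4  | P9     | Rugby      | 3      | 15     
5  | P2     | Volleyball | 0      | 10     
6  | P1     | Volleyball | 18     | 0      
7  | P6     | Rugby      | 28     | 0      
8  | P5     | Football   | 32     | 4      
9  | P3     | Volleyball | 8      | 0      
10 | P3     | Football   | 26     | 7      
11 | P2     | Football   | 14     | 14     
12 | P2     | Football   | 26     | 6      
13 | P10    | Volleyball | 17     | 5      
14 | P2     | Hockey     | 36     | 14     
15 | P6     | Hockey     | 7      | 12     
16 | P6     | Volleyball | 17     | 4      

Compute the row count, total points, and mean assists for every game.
SELECT game,
       COUNT(*) as cnt,
       SUM(points) as total_points,
       AVG(assists) as avg_assists
FROM scores
GROUP BY game

Result:
  Football: 4 records, 98 total points, 7.75 avg assists
  Hockey: 4 records, 85 total points, 10.00 avg assists
  Rugby: 3 records, 55 total points, 5.33 avg assists
  Volleyball: 5 records, 60 total points, 3.80 avg assists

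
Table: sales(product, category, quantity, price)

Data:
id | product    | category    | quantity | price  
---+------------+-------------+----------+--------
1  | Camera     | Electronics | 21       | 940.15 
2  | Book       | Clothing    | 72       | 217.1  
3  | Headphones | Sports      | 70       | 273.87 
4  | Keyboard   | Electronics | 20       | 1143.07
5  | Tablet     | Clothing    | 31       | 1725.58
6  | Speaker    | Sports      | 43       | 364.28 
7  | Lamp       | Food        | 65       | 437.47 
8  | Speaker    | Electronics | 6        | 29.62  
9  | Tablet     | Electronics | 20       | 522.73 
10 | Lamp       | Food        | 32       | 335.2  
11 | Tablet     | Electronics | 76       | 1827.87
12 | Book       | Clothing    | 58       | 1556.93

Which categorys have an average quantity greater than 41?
SELECT category, AVG(quantity)
FROM sales
GROUP BY category
HAVING AVG(quantity) > 41

Result:
  Clothing: avg=53.67
  Food: avg=48.50
  Sports: avg=56.50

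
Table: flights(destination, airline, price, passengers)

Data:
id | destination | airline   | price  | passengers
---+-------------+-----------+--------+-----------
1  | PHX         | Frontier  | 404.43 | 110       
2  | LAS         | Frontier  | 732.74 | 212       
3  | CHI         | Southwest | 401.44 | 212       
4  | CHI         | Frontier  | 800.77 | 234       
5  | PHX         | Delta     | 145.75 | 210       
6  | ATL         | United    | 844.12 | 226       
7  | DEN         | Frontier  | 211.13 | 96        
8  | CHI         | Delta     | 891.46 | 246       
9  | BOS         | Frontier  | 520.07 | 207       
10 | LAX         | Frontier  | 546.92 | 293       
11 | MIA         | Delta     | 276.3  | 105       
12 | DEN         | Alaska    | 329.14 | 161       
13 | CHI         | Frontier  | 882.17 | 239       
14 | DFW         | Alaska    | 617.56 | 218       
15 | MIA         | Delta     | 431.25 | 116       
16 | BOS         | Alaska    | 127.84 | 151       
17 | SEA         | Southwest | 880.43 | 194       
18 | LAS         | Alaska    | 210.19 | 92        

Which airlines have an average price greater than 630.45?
SELECT airline, AVG(price)
FROM flights
GROUP BY airline
HAVING AVG(price) > 630.45

Result:
  Southwest: avg=640.94
  United: avg=844.12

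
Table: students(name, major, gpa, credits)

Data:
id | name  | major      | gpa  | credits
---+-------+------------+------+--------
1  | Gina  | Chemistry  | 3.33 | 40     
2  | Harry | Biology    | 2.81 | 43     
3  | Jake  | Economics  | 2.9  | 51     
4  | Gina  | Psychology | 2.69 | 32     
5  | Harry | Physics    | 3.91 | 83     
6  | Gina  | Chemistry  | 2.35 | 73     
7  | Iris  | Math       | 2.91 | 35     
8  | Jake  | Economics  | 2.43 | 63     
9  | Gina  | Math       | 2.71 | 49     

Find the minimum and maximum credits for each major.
SELECT major, MIN(credits), MAX(credits)
FROM students
GROUP BY major

Result:
  Biology: min=43, max=43
  Chemistry: min=40, max=73
  Economics: min=51, max=63
  Math: min=35, max=49
  Physics: min=83, max=83
  Psychology: min=32, max=32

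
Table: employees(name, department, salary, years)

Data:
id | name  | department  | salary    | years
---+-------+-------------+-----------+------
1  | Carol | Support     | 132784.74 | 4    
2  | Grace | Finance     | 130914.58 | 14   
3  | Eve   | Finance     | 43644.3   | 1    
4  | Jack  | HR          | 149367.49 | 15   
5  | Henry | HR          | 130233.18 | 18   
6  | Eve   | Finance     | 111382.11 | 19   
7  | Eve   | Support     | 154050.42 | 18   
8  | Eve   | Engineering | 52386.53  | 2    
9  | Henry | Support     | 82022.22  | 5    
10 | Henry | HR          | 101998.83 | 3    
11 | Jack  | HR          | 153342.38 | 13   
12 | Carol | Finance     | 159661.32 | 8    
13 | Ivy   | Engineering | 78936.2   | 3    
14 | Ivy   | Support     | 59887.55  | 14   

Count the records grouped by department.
SELECT department, COUNT(*) as count
FROM employees
GROUP BY department

Result:
  Engineering: 2
  Finance: 4
  HR: 4
  Support: 4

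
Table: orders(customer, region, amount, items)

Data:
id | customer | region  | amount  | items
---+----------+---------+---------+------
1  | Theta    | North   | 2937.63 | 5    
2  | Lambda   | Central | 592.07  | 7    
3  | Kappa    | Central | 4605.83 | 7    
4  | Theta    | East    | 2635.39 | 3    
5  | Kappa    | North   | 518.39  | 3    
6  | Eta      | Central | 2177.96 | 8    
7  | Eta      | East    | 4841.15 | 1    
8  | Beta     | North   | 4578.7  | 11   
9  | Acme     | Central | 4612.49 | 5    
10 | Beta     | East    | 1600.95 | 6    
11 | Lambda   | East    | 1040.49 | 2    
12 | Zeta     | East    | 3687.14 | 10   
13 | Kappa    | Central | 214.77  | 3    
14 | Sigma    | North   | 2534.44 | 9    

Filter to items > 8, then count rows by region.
SELECT region, COUNT(*)
FROM orders
WHERE items > 8
GROUP BY region

Note: WHERE filters rows before grouping.

Result:
  East: 1
  North: 2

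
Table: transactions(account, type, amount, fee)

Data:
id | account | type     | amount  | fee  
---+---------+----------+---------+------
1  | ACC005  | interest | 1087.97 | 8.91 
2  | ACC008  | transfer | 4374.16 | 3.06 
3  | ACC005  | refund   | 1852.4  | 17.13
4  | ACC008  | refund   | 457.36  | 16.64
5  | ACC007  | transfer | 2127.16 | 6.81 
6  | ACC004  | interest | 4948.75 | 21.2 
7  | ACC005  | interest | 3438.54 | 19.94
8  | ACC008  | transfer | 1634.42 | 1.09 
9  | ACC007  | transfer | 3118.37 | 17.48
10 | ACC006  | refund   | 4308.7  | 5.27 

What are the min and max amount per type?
SELECT type, MIN(amount), MAX(amount)
FROM transactions
GROUP BY type

Result:
  interest: min=1087.97, max=4948.75
  refund: min=457.36, max=4308.70
  transfer: min=1634.42, max=4374.16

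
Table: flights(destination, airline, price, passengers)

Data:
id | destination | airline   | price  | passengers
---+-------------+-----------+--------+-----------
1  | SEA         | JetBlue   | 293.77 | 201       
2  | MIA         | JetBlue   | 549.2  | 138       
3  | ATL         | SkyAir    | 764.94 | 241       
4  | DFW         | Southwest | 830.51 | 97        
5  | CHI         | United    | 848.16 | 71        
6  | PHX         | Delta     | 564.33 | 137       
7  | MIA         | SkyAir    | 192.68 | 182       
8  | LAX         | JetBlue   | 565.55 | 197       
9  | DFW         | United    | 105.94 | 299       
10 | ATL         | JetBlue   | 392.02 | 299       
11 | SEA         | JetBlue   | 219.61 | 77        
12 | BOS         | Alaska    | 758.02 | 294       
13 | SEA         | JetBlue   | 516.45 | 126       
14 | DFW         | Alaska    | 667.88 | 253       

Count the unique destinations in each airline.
SELECT airline, COUNT(DISTINCT destination)
FROM flights
GROUP BY airline

Result:
  Alaska: 2 distinct
  Delta: 1 distinct
  JetBlue: 4 distinct
  SkyAir: 2 distinct
  Southwest: 1 distinct
  United: 2 distinct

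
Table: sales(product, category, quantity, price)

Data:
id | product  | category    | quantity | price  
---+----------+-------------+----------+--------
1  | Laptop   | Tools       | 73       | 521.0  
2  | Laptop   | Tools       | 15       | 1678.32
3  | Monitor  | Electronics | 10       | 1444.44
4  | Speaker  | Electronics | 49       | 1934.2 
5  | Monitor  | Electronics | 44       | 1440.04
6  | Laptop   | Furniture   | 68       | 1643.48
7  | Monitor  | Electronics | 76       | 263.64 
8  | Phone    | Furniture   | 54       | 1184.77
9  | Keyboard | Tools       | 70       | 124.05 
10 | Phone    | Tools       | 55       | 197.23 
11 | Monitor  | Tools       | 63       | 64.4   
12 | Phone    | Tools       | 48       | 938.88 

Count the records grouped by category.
SELECT category, COUNT(*) as count
FROM sales
GROUP BY category

Result:
  Electronics: 4
  Furniture: 2
  Tools: 6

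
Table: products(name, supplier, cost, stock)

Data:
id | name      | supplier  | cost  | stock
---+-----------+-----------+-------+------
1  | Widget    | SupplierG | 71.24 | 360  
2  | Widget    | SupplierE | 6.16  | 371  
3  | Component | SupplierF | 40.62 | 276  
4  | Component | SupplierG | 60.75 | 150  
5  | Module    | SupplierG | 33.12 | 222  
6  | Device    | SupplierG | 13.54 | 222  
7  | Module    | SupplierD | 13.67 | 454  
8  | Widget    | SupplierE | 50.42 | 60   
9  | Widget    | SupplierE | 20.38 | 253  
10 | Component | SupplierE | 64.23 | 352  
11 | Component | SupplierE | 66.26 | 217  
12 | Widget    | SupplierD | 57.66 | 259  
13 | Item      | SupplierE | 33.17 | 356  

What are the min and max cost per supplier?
SELECT supplier, MIN(cost), MAX(cost)
FROM products
GROUP BY supplier

Result:
  SupplierD: min=13.67, max=57.66
  SupplierE: min=6.16, max=66.26
  SupplierF: min=40.62, max=40.62
  SupplierG: min=13.54, max=71.24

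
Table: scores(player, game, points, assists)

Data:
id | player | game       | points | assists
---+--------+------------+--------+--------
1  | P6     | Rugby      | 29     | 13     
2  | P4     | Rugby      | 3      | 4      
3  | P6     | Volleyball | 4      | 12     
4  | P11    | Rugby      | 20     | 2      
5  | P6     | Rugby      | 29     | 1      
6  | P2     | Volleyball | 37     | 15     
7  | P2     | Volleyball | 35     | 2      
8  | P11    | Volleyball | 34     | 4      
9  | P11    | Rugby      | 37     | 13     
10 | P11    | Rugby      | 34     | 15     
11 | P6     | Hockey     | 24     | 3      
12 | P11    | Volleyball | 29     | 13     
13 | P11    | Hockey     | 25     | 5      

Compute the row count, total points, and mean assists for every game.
SELECT game,
       COUNT(*) as cnt,
       SUM(points) as total_points,
       AVG(assists) as avg_assists
FROM scores
GROUP BY game

Result:
  Hockey: 2 records, 49 total points, 4.00 avg assists
  Rugby: 6 records, 152 total points, 8.00 avg assists
  Volleyball: 5 records, 139 total points, 9.20 avg assists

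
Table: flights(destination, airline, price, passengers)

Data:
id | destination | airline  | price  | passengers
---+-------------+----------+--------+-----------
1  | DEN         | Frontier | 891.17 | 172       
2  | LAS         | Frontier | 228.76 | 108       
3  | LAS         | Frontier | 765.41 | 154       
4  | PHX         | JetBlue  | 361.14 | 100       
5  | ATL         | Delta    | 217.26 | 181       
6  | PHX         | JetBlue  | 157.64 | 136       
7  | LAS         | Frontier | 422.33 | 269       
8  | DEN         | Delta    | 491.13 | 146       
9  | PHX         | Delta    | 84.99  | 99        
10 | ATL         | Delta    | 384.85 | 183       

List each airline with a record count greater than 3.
SELECT airline, COUNT(*) as cnt
FROM flights
GROUP BY airline
HAVING COUNT(*) > 3

Result:
  Delta: 4
  Frontier: 4

Note: HAVING filters groups after aggregation, WHERE filters rows before.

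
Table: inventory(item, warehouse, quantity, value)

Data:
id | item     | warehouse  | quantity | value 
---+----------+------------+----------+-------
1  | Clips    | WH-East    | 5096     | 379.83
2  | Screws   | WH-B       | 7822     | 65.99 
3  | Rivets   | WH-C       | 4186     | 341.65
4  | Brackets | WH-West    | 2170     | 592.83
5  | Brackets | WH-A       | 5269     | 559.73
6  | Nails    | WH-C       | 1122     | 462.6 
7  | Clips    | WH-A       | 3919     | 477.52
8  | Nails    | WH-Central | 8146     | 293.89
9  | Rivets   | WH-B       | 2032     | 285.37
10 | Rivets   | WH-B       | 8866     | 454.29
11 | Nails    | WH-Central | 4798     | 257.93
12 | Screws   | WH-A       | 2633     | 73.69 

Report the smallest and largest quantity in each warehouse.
SELECT warehouse, MIN(quantity), MAX(quantity)
FROM inventory
GROUP BY warehouse

Result:
  WH-A: min=2633, max=5269
  WH-B: min=2032, max=8866
  WH-C: min=1122, max=4186
  WH-Central: min=4798, max=8146
  WH-East: min=5096, max=5096
  WH-West: min=2170, max=2170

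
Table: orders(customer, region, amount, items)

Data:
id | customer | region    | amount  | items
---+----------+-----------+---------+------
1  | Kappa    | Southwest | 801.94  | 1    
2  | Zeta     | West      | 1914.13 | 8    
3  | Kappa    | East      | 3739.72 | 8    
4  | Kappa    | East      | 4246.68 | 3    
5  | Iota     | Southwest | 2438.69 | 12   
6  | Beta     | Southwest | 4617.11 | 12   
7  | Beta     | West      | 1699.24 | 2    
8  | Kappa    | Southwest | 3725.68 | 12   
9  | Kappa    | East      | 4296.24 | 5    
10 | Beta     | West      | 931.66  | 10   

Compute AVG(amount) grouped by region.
SELECT region, AVG(amount) as result
FROM orders
GROUP BY region

Result:
  East: 4094.21
  Southwest: 2895.86
  West: 1515.01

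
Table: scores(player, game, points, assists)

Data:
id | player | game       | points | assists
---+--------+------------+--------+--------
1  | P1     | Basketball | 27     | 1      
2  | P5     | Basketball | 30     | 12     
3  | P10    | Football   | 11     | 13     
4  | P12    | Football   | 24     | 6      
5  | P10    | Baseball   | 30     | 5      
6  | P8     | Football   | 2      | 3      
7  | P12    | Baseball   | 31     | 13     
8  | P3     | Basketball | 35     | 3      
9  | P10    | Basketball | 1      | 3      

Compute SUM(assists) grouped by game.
SELECT game, SUM(assists) as result
FROM scores
GROUP BY game

Result:
  Baseball: 18
  Basketball: 19
  Football: 22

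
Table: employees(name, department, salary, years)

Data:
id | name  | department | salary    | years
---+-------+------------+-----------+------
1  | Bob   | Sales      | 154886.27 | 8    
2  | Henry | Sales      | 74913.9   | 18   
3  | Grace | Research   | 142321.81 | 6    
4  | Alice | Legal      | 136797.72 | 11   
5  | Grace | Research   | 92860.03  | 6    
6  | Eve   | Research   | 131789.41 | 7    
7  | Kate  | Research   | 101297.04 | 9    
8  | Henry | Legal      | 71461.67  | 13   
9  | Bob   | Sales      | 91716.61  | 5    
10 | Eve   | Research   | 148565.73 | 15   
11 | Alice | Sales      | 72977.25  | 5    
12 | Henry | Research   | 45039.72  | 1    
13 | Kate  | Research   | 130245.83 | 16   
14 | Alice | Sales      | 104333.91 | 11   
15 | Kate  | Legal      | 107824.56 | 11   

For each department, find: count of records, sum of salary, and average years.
SELECT department,
       COUNT(*) as cnt,
       SUM(salary) as total_salary,
       AVG(years) as avg_years
FROM employees
GROUP BY department

Result:
  Legal: 3 records, 316083.95 total salary, 11.67 avg years
  Research: 7 records, 792119.57 total salary, 8.57 avg years
  Sales: 5 records, 498827.94 total salary, 9.40 avg years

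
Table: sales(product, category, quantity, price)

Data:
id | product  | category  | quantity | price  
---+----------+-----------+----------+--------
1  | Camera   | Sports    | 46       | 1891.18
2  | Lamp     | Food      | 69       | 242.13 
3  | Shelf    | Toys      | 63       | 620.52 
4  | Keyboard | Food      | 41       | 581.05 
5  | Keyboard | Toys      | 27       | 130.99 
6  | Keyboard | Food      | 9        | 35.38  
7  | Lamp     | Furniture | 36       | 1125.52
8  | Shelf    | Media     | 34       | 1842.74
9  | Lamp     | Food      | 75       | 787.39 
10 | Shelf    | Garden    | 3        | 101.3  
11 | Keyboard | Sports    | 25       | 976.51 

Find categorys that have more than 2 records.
SELECT category, COUNT(*) as cnt
FROM sales
GROUP BY category
HAVING COUNT(*) > 2

Result:
  Food: 4

Note: HAVING filters groups after aggregation, WHERE filters rows before.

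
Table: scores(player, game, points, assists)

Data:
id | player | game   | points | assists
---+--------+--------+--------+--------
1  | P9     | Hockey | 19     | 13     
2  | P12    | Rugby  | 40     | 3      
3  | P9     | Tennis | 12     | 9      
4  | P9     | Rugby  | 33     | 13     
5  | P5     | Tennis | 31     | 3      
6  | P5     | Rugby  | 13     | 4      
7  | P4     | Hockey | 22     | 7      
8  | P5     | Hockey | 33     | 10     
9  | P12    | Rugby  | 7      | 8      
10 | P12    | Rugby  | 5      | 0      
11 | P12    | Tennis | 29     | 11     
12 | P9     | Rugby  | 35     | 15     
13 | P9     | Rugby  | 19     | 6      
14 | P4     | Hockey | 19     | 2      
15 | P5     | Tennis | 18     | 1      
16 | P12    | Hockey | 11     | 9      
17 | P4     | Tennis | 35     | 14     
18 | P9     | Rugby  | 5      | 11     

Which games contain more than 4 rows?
SELECT game, COUNT(*) as cnt
FROM scores
GROUP BY game
HAVING COUNT(*) > 4

Result:
  Hockey: 5
  Rugby: 8
  Tennis: 5

Note: HAVING filters groups after aggregation, WHERE filters rows before.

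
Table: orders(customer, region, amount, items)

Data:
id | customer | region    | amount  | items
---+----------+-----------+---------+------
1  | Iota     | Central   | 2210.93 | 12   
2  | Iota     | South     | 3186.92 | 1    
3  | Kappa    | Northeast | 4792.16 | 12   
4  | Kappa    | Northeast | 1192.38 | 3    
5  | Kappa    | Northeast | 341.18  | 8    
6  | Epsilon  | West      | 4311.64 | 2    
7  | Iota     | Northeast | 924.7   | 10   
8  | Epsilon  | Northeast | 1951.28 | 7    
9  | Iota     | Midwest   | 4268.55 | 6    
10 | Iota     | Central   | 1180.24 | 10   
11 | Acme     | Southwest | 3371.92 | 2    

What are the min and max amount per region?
SELECT region, MIN(amount), MAX(amount)
FROM orders
GROUP BY region

Result:
  Central: min=1180.24, max=2210.93
  Midwest: min=4268.55, max=4268.55
  Northeast: min=341.18, max=4792.16
  South: min=3186.92, max=3186.92
  Southwest: min=3371.92, max=3371.92
  West: min=4311.64, max=4311.64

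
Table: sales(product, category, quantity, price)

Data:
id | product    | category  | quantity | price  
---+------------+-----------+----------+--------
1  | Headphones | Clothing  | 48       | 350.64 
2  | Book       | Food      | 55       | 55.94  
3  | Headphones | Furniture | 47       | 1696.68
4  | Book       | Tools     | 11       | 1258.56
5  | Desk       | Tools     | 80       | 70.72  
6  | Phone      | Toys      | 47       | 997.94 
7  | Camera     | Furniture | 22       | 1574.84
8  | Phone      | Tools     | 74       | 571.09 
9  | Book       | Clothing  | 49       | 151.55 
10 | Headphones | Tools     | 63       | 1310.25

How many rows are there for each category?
SELECT category, COUNT(*) as count
FROM sales
GROUP BY category

Result:
  Clothing: 2
  Food: 1
  Furniture: 2
  Tools: 4
  Toys: 1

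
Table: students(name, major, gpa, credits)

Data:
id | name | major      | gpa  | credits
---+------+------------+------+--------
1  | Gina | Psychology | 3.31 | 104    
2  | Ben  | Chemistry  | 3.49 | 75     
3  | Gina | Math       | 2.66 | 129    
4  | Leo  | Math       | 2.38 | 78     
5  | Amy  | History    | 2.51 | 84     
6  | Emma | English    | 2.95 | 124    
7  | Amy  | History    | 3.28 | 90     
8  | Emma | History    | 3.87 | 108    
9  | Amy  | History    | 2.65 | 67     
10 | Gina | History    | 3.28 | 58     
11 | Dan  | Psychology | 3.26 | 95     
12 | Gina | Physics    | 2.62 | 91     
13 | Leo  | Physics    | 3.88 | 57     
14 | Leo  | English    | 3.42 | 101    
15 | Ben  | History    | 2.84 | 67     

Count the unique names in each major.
SELECT major, COUNT(DISTINCT name)
FROM students
GROUP BY major

Result:
  Chemistry: 1 distinct
  English: 2 distinct
  History: 4 distinct
  Math: 2 distinct
  Physics: 2 distinct
  Psychology: 2 distinct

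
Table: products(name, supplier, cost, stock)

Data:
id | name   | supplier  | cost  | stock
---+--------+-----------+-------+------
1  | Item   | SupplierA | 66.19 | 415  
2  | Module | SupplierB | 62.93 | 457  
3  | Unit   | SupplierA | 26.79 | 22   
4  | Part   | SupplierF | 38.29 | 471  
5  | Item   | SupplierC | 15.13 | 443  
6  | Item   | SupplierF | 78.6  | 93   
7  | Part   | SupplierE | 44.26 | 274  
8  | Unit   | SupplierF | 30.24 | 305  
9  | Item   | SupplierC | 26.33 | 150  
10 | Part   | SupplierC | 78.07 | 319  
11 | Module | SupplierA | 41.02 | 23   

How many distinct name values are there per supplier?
SELECT supplier, COUNT(DISTINCT name)
FROM products
GROUP BY supplier

Result:
  SupplierA: 3 distinct
  SupplierB: 1 distinct
  SupplierC: 2 distinct
  SupplierE: 1 distinct
  SupplierF: 3 distinct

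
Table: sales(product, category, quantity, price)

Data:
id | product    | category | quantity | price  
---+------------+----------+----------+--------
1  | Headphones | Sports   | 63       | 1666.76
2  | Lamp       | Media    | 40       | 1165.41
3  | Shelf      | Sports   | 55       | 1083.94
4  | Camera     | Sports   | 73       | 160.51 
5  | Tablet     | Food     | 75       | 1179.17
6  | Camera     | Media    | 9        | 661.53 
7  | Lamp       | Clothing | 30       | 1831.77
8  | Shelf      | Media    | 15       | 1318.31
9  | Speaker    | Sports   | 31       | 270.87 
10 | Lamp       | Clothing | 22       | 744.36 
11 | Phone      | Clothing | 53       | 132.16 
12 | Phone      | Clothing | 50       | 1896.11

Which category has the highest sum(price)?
SELECT category, SUM(price) as val
FROM sales
GROUP BY category
ORDER BY val DESC
LIMIT 1

Result: Clothing with sum(price) = 4604.40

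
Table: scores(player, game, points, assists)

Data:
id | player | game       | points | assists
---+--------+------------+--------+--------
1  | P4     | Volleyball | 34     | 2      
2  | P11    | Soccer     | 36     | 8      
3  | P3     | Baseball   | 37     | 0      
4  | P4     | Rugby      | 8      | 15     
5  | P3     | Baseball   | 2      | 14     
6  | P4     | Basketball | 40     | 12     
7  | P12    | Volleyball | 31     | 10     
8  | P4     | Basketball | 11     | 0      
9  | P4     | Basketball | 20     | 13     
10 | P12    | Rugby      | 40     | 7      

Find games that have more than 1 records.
SELECT game, COUNT(*) as cnt
FROM scores
GROUP BY game
HAVING COUNT(*) > 1

Result:
  Baseball: 2
  Basketball: 3
  Rugby: 2
  Volleyball: 2

Note: HAVING filters groups after aggregation, WHERE filters rows before.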